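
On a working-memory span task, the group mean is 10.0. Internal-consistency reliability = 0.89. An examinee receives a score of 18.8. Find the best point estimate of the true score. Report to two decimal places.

Kelley's formula gives T̂ = 0.89·18.8 + 0.11·10.0 = 16.732 + 1.100 = 17.832.

17.83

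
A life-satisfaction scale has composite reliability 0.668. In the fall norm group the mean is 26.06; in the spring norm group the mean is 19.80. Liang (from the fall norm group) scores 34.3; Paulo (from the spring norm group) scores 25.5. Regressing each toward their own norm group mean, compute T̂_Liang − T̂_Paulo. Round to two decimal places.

7.96

T̂_Liang = 0.668(34.3) + 0.332(26.06) = 31.5643
T̂_Paulo = 0.668(25.5) + 0.332(19.80) = 23.6076
Difference = 31.5643 − 23.6076 = 7.9567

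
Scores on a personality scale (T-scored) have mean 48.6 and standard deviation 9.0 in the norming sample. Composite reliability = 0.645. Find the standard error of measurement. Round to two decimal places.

5.36

SEM = SD · √(1 − ρ) = 9.0 × √0.355 = 9.0 × 0.5958 = 5.362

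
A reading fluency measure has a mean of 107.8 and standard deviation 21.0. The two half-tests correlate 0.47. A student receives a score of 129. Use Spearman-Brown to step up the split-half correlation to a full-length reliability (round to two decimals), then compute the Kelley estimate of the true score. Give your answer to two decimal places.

121.37

Spearman-Brown: ρ = 2r/(1 + r) = 2(0.47)/(1 + 0.47) = 0.940/1.47 = 0.6395 → 0.64
T̂ = ρX + (1 − ρ)μ
  = 0.64 × 129 + 0.36 × 107.8
  = 82.56 + 38.808
  = 121.368
  ≈ 121.37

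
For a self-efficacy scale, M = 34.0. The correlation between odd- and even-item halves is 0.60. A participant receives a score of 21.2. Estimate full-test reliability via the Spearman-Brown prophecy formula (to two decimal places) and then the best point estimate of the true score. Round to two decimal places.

24.40

Spearman-Brown: ρ = 2r/(1 + r) = 2(0.60)/(1 + 0.60) = 1.200/1.60 = 0.7500 → 0.75
T̂ = ρX + (1 − ρ)μ
  = 0.75 × 21.2 + 0.25 × 34.0
  = 15.900 + 8.500
  = 24.400
  ≈ 24.40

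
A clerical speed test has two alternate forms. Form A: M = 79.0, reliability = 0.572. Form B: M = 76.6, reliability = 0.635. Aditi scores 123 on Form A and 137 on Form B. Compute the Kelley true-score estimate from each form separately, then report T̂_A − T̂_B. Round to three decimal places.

T̂_A = 0.572(123) + 0.428(79.0) = 104.16800
T̂_B = 0.635(137) + 0.365(76.6) = 114.95400
T̂_A − T̂_B = -10.78600

-10.786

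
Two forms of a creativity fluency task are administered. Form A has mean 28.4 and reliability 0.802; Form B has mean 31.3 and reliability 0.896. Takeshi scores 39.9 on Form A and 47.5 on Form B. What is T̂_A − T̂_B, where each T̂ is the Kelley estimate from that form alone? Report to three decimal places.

-8.192

T̂_A = 0.802(39.9) + 0.198(28.4) = 37.62300
T̂_B = 0.896(47.5) + 0.104(31.3) = 45.81520
T̂_A − T̂_B = -8.19220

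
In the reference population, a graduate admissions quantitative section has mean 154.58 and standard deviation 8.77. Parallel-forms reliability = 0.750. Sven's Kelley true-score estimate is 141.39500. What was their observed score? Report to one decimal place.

T̂ = ρX + (1 − ρ)μ  ⇒  X = (T̂ − (1 − ρ)μ) / ρ
X = (141.39500 − 0.250 × 154.58) / 0.750 = (141.39500 − 38.64500) / 0.750 = 102.75000 / 0.750 = 137.000

137.0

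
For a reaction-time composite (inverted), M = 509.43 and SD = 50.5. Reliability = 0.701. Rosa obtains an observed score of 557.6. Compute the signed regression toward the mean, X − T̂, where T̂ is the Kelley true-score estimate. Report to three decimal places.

14.403

Weight the observed score by reliability and the mean by (1 − reliability): T̂ = 0.701·557.6 + 0.299·509.43 = 390.8776 + 152.31957 = 543.19717.
X − T̂ = 557.6 − 543.1972 = 14.4028 → 14.403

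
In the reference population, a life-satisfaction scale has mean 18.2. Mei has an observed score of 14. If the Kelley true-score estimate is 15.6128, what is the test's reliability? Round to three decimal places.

0.616

T̂ = ρX + (1 − ρ)μ  ⇒  T̂ − μ = ρ(X − μ)
ρ = (T̂ − μ)/(X − μ) = (15.6128 − 18.2) / (14 − 18.2) = -2.5872 / -4.2 = 0.61600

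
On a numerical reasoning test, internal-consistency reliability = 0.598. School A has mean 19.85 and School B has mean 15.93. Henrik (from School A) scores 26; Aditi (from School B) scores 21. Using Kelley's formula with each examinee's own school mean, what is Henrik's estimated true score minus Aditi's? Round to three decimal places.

T̂_Henrik = 0.598(26) + 0.402(19.85) = 23.52770
T̂_Aditi = 0.598(21) + 0.402(15.93) = 18.96186
Difference = 23.52770 − 18.96186 = 4.56584

4.566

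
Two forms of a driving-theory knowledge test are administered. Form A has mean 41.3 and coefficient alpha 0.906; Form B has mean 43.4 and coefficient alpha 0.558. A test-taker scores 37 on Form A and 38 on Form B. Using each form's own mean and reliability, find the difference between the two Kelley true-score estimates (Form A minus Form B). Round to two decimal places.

-2.98

T̂_A = 0.906(37) + 0.094(41.3) = 37.4042
T̂_B = 0.558(38) + 0.442(43.4) = 40.3868
T̂_A − T̂_B = -2.9826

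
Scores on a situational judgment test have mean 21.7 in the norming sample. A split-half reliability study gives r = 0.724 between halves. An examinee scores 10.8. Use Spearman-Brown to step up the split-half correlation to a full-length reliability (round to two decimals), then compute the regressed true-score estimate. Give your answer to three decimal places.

Spearman-Brown: ρ = 2r/(1 + r) = 2(0.724)/(1 + 0.724) = 1.4480/1.724 = 0.8399 → 0.84
Kelley's formula gives T̂ = 0.84·10.8 + 0.16·21.7 = 9.072 + 3.472 = 12.5440.

12.544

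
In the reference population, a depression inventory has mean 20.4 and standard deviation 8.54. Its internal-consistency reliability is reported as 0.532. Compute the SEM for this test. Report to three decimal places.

SEM = SD · √(1 − ρ) = 8.54 × √0.468 = 8.54 × 0.6841 = 5.8423

5.842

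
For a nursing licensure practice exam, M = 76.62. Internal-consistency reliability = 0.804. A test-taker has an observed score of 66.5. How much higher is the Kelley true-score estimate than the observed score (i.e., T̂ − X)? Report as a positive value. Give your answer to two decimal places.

1.98

T̂ = 0.804(66.5) + 0.196(76.62) = 53.4660 + 15.01752 = 68.4835 → 68.484
T̂ − X = 68.484 − 66.5 = 1.984 → 1.98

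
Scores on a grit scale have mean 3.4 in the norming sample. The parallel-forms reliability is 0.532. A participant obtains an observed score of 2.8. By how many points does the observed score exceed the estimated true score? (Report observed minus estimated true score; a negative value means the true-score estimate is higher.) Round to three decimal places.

Regress the observed score toward the mean by the unreliability: T̂ = 0.532·2.8 + 0.468·3.4 = 1.4896 + 1.5912 = 3.08080.
X − T̂ = 2.8 − 3.0808 = -0.2808 → -0.281

-0.281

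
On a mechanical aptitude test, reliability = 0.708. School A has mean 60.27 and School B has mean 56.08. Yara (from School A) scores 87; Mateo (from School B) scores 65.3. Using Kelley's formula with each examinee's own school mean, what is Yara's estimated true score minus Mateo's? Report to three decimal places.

16.587

T̂_Yara = 0.708(87) + 0.292(60.27) = 79.19484
T̂_Mateo = 0.708(65.3) + 0.292(56.08) = 62.60776
Difference = 79.19484 − 62.60776 = 16.58708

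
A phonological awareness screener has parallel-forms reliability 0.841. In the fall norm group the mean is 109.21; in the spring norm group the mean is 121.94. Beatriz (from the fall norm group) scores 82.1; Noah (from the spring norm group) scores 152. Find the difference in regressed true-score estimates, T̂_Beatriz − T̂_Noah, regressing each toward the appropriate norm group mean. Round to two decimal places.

T̂_Beatriz = 0.841(82.1) + 0.159(109.21) = 86.4105
T̂_Noah = 0.841(152) + 0.159(121.94) = 147.2205
Difference = 86.4105 − 147.2205 = -60.8100

-60.81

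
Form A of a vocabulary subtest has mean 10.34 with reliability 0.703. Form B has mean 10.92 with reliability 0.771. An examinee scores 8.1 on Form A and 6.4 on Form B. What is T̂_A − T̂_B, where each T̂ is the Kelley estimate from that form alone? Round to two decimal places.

1.33

T̂_A = 0.703(8.1) + 0.297(10.34) = 8.7653
T̂_B = 0.771(6.4) + 0.229(10.92) = 7.4351
T̂_A − T̂_B = 1.3302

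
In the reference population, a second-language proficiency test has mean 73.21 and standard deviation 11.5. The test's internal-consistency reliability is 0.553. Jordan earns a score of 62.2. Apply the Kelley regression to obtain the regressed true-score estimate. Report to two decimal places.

T̂ = 0.553(62.2) + 0.447(73.21) = 34.3966 + 32.72487 = 67.121 → 67.12

67.12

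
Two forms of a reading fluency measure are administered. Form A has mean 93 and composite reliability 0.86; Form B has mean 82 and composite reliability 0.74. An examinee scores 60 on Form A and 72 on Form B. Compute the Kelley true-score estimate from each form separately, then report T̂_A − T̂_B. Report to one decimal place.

-10.0

T̂_A = 0.86(60) + 0.14(93) = 64.620
T̂_B = 0.74(72) + 0.26(82) = 74.600
T̂_A − T̂_B = -9.980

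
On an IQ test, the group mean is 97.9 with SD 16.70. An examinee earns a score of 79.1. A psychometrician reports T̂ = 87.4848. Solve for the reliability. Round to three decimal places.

0.554

T̂ = ρX + (1 − ρ)μ  ⇒  T̂ − μ = ρ(X − μ)
ρ = (T̂ − μ)/(X − μ) = (87.4848 − 97.9) / (79.1 − 97.9) = -10.4152 / -18.8 = 0.55400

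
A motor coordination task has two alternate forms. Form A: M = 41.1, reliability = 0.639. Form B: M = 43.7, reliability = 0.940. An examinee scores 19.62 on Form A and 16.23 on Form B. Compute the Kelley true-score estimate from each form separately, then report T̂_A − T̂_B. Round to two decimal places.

9.50

T̂_A = 0.639(19.62) + 0.361(41.1) = 27.3743
T̂_B = 0.940(16.23) + 0.060(43.7) = 17.8782
T̂_A − T̂_B = 9.4961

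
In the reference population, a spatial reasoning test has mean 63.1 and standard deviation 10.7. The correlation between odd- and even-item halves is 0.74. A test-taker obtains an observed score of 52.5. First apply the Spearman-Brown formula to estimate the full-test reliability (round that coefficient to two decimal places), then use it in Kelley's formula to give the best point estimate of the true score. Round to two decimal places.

Spearman-Brown: ρ = 2r/(1 + r) = 2(0.74)/(1 + 0.74) = 1.480/1.74 = 0.8506 → 0.85
Regress the observed score toward the mean by the unreliability: T̂ = 0.85·52.5 + 0.15·63.1 = 44.625 + 9.465 = 54.090.

54.09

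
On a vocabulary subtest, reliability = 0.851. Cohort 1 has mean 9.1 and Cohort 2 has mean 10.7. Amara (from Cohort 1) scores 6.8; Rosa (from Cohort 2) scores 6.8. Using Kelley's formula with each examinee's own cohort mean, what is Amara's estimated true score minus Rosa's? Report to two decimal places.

T̂_Amara = 0.851(6.8) + 0.149(9.1) = 7.1427
T̂_Rosa = 0.851(6.8) + 0.149(10.7) = 7.3811
Difference = 7.1427 − 7.3811 = -0.2384

-0.24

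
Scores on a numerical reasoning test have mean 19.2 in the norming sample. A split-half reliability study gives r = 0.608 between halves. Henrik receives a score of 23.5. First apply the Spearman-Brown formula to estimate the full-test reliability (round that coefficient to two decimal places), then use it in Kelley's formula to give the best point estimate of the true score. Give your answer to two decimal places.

22.47

Spearman-Brown: ρ = 2r/(1 + r) = 2(0.608)/(1 + 0.608) = 1.2160/1.608 = 0.7562 → 0.76
Regress the observed score toward the mean by the unreliability: T̂ = 0.76·23.5 + 0.24·19.2 = 17.860 + 4.608 = 22.468.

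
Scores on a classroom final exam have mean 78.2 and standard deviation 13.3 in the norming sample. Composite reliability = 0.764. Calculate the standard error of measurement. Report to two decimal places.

6.46

SEM = SD · √(1 − ρ) = 13.3 × √0.236 = 13.3 × 0.4858 = 6.461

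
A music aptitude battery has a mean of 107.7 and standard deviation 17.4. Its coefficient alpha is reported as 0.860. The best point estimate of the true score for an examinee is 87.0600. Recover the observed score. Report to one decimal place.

T̂ = ρX + (1 − ρ)μ  ⇒  X = (T̂ − (1 − ρ)μ) / ρ
X = (87.0600 − 0.140 × 107.7) / 0.860 = (87.0600 − 15.0780) / 0.860 = 71.9820 / 0.860 = 83.700

83.7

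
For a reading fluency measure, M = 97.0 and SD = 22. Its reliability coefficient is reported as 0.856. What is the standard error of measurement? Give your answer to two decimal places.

8.35

SEM = SD · √(1 − ρ) = 22 × √0.144 = 22 × 0.3795 = 8.348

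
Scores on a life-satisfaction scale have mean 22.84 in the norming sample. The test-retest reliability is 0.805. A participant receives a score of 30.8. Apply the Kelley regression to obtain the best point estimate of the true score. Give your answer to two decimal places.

29.25

T̂ = 0.805(30.8) + 0.195(22.84) = 24.7940 + 4.45380 = 29.248 → 29.25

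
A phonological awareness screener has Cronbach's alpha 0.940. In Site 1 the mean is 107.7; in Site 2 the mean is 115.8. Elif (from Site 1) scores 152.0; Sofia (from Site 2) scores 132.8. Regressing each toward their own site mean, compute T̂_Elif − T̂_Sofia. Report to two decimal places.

17.56

T̂_Elif = 0.940(152.0) + 0.060(107.7) = 149.3420
T̂_Sofia = 0.940(132.8) + 0.060(115.8) = 131.7800
Difference = 149.3420 − 131.7800 = 17.5620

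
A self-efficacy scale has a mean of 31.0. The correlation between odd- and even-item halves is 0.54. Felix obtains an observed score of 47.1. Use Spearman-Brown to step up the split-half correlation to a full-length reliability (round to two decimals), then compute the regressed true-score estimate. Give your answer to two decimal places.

Spearman-Brown: ρ = 2r/(1 + r) = 2(0.54)/(1 + 0.54) = 1.080/1.54 = 0.7013 → 0.70
T̂ = ρX + (1 − ρ)μ
  = 0.70 × 47.1 + 0.30 × 31.0
  = 32.970 + 9.300
  = 42.270
  ≈ 42.27

42.27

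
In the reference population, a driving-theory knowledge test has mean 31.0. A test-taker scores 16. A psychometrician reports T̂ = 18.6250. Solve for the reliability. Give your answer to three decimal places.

T̂ = ρX + (1 − ρ)μ  ⇒  T̂ − μ = ρ(X − μ)
ρ = (T̂ − μ)/(X − μ) = (18.6250 − 31.0) / (16 − 31.0) = -12.3750 / -15.0 = 0.82500

0.825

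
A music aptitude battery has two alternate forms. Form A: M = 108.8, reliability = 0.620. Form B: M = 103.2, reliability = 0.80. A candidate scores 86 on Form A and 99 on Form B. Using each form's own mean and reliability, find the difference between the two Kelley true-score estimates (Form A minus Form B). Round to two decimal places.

-5.18

T̂_A = 0.620(86) + 0.380(108.8) = 94.6640
T̂_B = 0.80(99) + 0.20(103.2) = 99.8400
T̂_A − T̂_B = -5.1760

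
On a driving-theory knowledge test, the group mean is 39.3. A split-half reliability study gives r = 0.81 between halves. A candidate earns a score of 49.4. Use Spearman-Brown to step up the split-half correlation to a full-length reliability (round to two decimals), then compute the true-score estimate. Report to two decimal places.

Spearman-Brown: ρ = 2r/(1 + r) = 2(0.81)/(1 + 0.81) = 1.620/1.81 = 0.8950 → 0.90
Weight the observed score by reliability and the mean by (1 − reliability): T̂ = 0.90·49.4 + 0.10·39.3 = 44.460 + 3.930 = 48.390.

48.39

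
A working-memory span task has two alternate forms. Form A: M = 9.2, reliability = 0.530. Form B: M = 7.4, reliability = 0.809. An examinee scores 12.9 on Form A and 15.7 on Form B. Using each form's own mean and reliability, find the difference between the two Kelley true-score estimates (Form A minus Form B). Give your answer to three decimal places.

T̂_A = 0.530(12.9) + 0.470(9.2) = 11.16100
T̂_B = 0.809(15.7) + 0.191(7.4) = 14.11470
T̂_A − T̂_B = -2.95370

-2.954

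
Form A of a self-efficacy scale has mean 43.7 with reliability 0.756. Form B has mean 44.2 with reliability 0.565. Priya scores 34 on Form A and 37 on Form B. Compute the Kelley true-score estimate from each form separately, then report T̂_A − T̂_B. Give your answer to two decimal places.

T̂_A = 0.756(34) + 0.244(43.7) = 36.3668
T̂_B = 0.565(37) + 0.435(44.2) = 40.1320
T̂_A − T̂_B = -3.7652

-3.77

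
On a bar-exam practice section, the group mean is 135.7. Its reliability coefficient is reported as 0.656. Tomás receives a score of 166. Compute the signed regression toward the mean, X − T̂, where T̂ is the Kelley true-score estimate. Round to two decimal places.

T̂ = ρX + (1 − ρ)μ
  = 0.656 × 166 + 0.344 × 135.7
  = 108.896 + 46.6808
  = 155.5768
  ≈ 155.577
X − T̂ = 166 − 155.577 = 10.423 → 10.42

10.42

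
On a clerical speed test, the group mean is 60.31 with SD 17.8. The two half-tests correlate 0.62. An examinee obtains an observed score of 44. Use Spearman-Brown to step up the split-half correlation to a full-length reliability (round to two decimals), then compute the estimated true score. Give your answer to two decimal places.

47.75

Spearman-Brown: ρ = 2r/(1 + r) = 2(0.62)/(1 + 0.62) = 1.240/1.62 = 0.7654 → 0.77
T̂ = 0.77(44) + 0.23(60.31) = 33.88 + 13.8713 = 47.751 → 47.75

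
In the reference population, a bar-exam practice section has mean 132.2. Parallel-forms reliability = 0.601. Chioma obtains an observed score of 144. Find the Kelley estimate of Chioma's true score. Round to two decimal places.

139.29

T̂ = ρX + (1 − ρ)μ
  = 0.601 × 144 + 0.399 × 132.2
  = 86.544 + 52.7478
  = 139.292
  ≈ 139.29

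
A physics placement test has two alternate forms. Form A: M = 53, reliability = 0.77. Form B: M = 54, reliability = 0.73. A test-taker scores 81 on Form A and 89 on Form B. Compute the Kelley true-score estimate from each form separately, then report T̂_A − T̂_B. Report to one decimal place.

-5.0

T̂_A = 0.77(81) + 0.23(53) = 74.560
T̂_B = 0.73(89) + 0.27(54) = 79.550
T̂_A − T̂_B = -4.990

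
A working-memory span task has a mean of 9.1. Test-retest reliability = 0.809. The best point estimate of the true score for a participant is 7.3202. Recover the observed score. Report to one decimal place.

6.9

T̂ = ρX + (1 − ρ)μ  ⇒  X = (T̂ − (1 − ρ)μ) / ρ
X = (7.3202 − 0.191 × 9.1) / 0.809 = (7.3202 − 1.7381) / 0.809 = 5.5821 / 0.809 = 6.900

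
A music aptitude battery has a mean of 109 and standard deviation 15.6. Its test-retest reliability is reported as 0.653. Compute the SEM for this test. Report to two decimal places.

SEM = SD · √(1 − ρ) = 15.6 × √0.347 = 15.6 × 0.5891 = 9.189

9.19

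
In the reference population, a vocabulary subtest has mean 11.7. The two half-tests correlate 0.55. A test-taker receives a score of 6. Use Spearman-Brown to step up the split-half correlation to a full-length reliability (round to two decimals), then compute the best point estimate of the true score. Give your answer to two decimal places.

7.65

Spearman-Brown: ρ = 2r/(1 + r) = 2(0.55)/(1 + 0.55) = 1.100/1.55 = 0.7097 → 0.71
T̂ = 0.71(6) + 0.29(11.7) = 4.26 + 3.393 = 7.653 → 7.65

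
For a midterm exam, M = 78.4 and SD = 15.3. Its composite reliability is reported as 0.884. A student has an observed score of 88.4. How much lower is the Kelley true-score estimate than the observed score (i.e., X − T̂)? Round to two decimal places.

T̂ = 0.884(88.4) + 0.116(78.4) = 78.1456 + 9.0944 = 87.2400 → 87.240
X − T̂ = 88.4 − 87.240 = 1.160 → 1.16

1.16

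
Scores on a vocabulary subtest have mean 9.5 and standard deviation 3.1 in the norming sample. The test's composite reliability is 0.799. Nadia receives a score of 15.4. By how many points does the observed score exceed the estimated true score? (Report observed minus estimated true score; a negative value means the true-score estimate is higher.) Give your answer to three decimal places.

T̂ = ρX + (1 − ρ)μ
  = 0.799 × 15.4 + 0.201 × 9.5
  = 12.3046 + 1.9095
  = 14.21410
  ≈ 14.2141
X − T̂ = 15.4 − 14.2141 = 1.1859 → 1.186

1.186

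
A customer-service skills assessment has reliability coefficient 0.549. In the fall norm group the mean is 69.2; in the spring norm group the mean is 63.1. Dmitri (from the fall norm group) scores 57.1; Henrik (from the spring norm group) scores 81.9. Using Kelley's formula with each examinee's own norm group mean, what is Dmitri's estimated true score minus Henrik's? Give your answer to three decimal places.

-10.864

T̂_Dmitri = 0.549(57.1) + 0.451(69.2) = 62.55710
T̂_Henrik = 0.549(81.9) + 0.451(63.1) = 73.42120
Difference = 62.55710 − 73.42120 = -10.86410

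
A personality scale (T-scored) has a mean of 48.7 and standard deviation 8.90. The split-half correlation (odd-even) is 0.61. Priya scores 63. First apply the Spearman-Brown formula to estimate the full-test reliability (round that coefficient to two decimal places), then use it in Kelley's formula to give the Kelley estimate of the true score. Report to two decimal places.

Spearman-Brown: ρ = 2r/(1 + r) = 2(0.61)/(1 + 0.61) = 1.220/1.61 = 0.7578 → 0.76
T̂ = ρX + (1 − ρ)μ
  = 0.76 × 63 + 0.24 × 48.7
  = 47.88 + 11.688
  = 59.568
  ≈ 59.57

59.57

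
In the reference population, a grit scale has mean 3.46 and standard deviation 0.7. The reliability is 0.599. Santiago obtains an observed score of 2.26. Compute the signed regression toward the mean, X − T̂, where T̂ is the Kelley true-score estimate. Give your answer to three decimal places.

T̂ = 0.599(2.26) + 0.401(3.46) = 1.35374 + 1.38746 = 2.74120 → 2.7412
X − T̂ = 2.26 − 2.7412 = -0.4812 → -0.481

-0.481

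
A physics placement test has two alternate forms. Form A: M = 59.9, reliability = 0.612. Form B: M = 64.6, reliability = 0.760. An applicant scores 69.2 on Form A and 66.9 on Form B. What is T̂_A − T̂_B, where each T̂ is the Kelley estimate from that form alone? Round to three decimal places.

-0.756

T̂_A = 0.612(69.2) + 0.388(59.9) = 65.59160
T̂_B = 0.760(66.9) + 0.240(64.6) = 66.34800
T̂_A − T̂_B = -0.75640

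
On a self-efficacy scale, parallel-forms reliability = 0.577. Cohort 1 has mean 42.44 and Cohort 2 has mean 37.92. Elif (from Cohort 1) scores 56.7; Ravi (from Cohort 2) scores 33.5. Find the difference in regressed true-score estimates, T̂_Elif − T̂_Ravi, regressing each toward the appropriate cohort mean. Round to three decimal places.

T̂_Elif = 0.577(56.7) + 0.423(42.44) = 50.66802
T̂_Ravi = 0.577(33.5) + 0.423(37.92) = 35.36966
Difference = 50.66802 − 35.36966 = 15.29836

15.298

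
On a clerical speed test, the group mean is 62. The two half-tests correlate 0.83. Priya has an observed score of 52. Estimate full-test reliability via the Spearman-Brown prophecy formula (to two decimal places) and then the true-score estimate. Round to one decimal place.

52.9

Spearman-Brown: ρ = 2r/(1 + r) = 2(0.83)/(1 + 0.83) = 1.660/1.83 = 0.9071 → 0.91
T̂ = ρX + (1 − ρ)μ
  = 0.91 × 52 + 0.09 × 62
  = 47.32 + 5.58
  = 52.90
  ≈ 52.9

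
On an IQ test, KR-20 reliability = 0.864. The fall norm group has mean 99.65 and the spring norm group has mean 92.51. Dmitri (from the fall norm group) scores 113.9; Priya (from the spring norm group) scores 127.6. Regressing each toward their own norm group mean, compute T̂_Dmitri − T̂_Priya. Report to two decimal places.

-10.87

T̂_Dmitri = 0.864(113.9) + 0.136(99.65) = 111.9620
T̂_Priya = 0.864(127.6) + 0.136(92.51) = 122.8278
Difference = 111.9620 − 122.8278 = -10.8658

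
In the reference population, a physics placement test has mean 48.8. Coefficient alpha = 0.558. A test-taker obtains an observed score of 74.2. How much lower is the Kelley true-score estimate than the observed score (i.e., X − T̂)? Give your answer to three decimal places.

T̂ = ρX + (1 − ρ)μ
  = 0.558 × 74.2 + 0.442 × 48.8
  = 41.4036 + 21.5696
  = 62.97320
  ≈ 62.9732
X − T̂ = 74.2 − 62.9732 = 11.2268 → 11.227

11.227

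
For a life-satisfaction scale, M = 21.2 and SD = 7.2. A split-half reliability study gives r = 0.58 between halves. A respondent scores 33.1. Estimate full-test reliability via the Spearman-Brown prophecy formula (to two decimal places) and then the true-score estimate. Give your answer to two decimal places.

Spearman-Brown: ρ = 2r/(1 + r) = 2(0.58)/(1 + 0.58) = 1.160/1.58 = 0.7342 → 0.73
T̂ = 0.73(33.1) + 0.27(21.2) = 24.163 + 5.724 = 29.887 → 29.89

29.89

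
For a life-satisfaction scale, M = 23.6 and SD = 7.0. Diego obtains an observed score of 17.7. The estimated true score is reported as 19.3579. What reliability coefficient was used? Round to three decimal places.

T̂ = ρX + (1 − ρ)μ  ⇒  T̂ − μ = ρ(X − μ)
ρ = (T̂ − μ)/(X − μ) = (19.3579 − 23.6) / (17.7 − 23.6) = -4.2421 / -5.9 = 0.71900

0.719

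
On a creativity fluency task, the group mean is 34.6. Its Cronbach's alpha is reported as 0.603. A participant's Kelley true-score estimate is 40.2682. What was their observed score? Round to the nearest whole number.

T̂ = ρX + (1 − ρ)μ  ⇒  X = (T̂ − (1 − ρ)μ) / ρ
X = (40.2682 − 0.397 × 34.6) / 0.603 = (40.2682 − 13.7362) / 0.603 = 26.5320 / 0.603 = 44.00

44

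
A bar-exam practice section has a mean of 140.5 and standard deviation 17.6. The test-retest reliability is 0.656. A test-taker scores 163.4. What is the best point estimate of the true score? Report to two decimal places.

155.52

T̂ = ρX + (1 − ρ)μ
  = 0.656 × 163.4 + 0.344 × 140.5
  = 107.1904 + 48.3320
  = 155.522
  ≈ 155.52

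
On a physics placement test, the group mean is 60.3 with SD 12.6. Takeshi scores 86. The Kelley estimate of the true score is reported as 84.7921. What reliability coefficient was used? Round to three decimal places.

T̂ = ρX + (1 − ρ)μ  ⇒  T̂ − μ = ρ(X − μ)
ρ = (T̂ − μ)/(X − μ) = (84.7921 − 60.3) / (86 − 60.3) = 24.4921 / 25.7 = 0.95300

0.953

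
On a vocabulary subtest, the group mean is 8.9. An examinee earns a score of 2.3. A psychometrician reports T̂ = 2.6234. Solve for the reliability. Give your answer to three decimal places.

0.951

T̂ = ρX + (1 − ρ)μ  ⇒  T̂ − μ = ρ(X − μ)
ρ = (T̂ − μ)/(X − μ) = (2.6234 − 8.9) / (2.3 − 8.9) = -6.2766 / -6.6 = 0.95100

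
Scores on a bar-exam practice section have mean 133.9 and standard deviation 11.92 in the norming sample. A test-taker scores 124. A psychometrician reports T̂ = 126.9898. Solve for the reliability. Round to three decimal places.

0.698

T̂ = ρX + (1 − ρ)μ  ⇒  T̂ − μ = ρ(X − μ)
ρ = (T̂ − μ)/(X − μ) = (126.9898 − 133.9) / (124 − 133.9) = -6.9102 / -9.9 = 0.69800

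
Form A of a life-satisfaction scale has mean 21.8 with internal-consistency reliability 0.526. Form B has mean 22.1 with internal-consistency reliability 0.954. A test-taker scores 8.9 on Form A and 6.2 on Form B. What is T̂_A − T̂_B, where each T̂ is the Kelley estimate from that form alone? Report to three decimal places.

T̂_A = 0.526(8.9) + 0.474(21.8) = 15.01460
T̂_B = 0.954(6.2) + 0.046(22.1) = 6.93140
T̂_A − T̂_B = 8.08320

8.083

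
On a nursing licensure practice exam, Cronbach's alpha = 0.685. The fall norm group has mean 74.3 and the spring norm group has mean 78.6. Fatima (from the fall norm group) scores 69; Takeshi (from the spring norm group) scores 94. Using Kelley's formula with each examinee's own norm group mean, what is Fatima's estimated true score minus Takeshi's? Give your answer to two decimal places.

-18.48

T̂_Fatima = 0.685(69) + 0.315(74.3) = 70.6695
T̂_Takeshi = 0.685(94) + 0.315(78.6) = 89.1490
Difference = 70.6695 − 89.1490 = -18.4795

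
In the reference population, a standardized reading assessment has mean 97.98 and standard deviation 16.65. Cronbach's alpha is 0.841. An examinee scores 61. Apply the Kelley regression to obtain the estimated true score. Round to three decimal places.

T̂ = ρX + (1 − ρ)μ
  = 0.841 × 61 + 0.159 × 97.98
  = 51.301 + 15.57882
  = 66.8798
  ≈ 66.880

66.880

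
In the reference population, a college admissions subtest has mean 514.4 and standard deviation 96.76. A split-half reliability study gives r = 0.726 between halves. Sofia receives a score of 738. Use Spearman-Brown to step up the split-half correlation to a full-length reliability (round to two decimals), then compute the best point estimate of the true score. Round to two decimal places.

702.22

Spearman-Brown: ρ = 2r/(1 + r) = 2(0.726)/(1 + 0.726) = 1.4520/1.726 = 0.8413 → 0.84
Regress the observed score toward the mean by the unreliability: T̂ = 0.84·738 + 0.16·514.4 = 619.92 + 82.304 = 702.224.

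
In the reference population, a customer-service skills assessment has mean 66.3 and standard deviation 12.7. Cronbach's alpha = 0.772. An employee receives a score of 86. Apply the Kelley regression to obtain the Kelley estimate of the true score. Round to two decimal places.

81.51

T̂ = ρX + (1 − ρ)μ
  = 0.772 × 86 + 0.228 × 66.3
  = 66.392 + 15.1164
  = 81.508
  ≈ 81.51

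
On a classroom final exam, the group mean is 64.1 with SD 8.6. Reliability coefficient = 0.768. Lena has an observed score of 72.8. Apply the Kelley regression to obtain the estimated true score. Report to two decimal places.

T̂ = ρX + (1 − ρ)μ
  = 0.768 × 72.8 + 0.232 × 64.1
  = 55.9104 + 14.8712
  = 70.782
  ≈ 70.78

70.78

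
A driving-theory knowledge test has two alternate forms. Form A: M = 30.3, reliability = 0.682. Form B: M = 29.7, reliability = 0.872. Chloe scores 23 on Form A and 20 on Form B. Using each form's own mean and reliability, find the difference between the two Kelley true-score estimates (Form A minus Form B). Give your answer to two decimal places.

4.08

T̂_A = 0.682(23) + 0.318(30.3) = 25.3214
T̂_B = 0.872(20) + 0.128(29.7) = 21.2416
T̂_A − T̂_B = 4.0798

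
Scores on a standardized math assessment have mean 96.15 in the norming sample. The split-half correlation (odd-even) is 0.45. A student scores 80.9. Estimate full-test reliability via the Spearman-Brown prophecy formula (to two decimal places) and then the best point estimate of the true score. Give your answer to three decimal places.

Spearman-Brown: ρ = 2r/(1 + r) = 2(0.45)/(1 + 0.45) = 0.900/1.45 = 0.6207 → 0.62
T̂ = ρX + (1 − ρ)μ
  = 0.62 × 80.9 + 0.38 × 96.15
  = 50.158 + 36.5370
  = 86.6950
  ≈ 86.695

86.695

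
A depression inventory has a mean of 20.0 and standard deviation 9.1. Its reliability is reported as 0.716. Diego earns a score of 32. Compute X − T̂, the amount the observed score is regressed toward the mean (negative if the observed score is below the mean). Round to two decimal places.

3.41

T̂ = ρX + (1 − ρ)μ
  = 0.716 × 32 + 0.284 × 20.0
  = 22.912 + 5.6800
  = 28.5920
  ≈ 28.592
X − T̂ = 32 − 28.592 = 3.408 → 3.41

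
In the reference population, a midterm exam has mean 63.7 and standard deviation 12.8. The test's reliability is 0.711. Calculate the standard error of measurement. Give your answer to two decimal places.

6.88

SEM = SD · √(1 − ρ) = 12.8 × √0.289 = 12.8 × 0.5376 = 6.881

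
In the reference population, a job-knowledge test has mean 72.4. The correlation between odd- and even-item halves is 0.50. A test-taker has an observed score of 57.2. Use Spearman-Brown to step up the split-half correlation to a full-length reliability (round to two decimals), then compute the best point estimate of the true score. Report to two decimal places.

62.22

Spearman-Brown: ρ = 2r/(1 + r) = 2(0.50)/(1 + 0.50) = 1.000/1.50 = 0.6667 → 0.67
T̂ = ρX + (1 − ρ)μ
  = 0.67 × 57.2 + 0.33 × 72.4
  = 38.324 + 23.892
  = 62.216
  ≈ 62.22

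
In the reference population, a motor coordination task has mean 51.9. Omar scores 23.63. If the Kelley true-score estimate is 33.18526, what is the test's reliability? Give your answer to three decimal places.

0.662

T̂ = ρX + (1 − ρ)μ  ⇒  T̂ − μ = ρ(X − μ)
ρ = (T̂ − μ)/(X − μ) = (33.18526 − 51.9) / (23.63 − 51.9) = -18.71474 / -28.27 = 0.66200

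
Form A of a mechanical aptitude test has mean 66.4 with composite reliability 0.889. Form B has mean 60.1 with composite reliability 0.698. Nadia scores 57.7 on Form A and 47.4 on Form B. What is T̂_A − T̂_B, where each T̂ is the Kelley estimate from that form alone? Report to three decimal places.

T̂_A = 0.889(57.7) + 0.111(66.4) = 58.66570
T̂_B = 0.698(47.4) + 0.302(60.1) = 51.23540
T̂_A − T̂_B = 7.43030

7.430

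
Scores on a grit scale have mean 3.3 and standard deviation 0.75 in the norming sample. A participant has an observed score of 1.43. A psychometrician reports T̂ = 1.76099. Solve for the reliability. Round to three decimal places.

T̂ = ρX + (1 − ρ)μ  ⇒  T̂ − μ = ρ(X − μ)
ρ = (T̂ − μ)/(X − μ) = (1.76099 − 3.3) / (1.43 − 3.3) = -1.53901 / -1.87 = 0.82300

0.823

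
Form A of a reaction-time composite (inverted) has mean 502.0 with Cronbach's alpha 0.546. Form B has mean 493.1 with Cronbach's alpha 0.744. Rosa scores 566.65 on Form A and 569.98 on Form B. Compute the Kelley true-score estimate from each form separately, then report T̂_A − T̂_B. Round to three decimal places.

-13.000

T̂_A = 0.546(566.65) + 0.454(502.0) = 537.29890
T̂_B = 0.744(569.98) + 0.256(493.1) = 550.29872
T̂_A − T̂_B = -12.99982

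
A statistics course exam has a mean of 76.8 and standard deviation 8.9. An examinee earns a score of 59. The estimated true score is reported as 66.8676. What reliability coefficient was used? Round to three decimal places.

T̂ = ρX + (1 − ρ)μ  ⇒  T̂ − μ = ρ(X − μ)
ρ = (T̂ − μ)/(X − μ) = (66.8676 − 76.8) / (59 − 76.8) = -9.9324 / -17.8 = 0.55800

0.558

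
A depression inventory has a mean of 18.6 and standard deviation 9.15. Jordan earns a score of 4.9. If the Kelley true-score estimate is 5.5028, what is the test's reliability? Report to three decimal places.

T̂ = ρX + (1 − ρ)μ  ⇒  T̂ − μ = ρ(X − μ)
ρ = (T̂ − μ)/(X − μ) = (5.5028 − 18.6) / (4.9 − 18.6) = -13.0972 / -13.7 = 0.95600

0.956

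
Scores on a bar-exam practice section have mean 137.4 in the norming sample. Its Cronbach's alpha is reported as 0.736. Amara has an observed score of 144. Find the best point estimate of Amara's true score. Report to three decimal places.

142.258

Regress the observed score toward the mean by the unreliability: T̂ = 0.736·144 + 0.264·137.4 = 105.984 + 36.2736 = 142.2576.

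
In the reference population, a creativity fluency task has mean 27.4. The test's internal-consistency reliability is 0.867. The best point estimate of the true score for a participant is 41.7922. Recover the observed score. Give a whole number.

44

T̂ = ρX + (1 − ρ)μ  ⇒  X = (T̂ − (1 − ρ)μ) / ρ
X = (41.7922 − 0.133 × 27.4) / 0.867 = (41.7922 − 3.6442) / 0.867 = 38.1480 / 0.867 = 44.00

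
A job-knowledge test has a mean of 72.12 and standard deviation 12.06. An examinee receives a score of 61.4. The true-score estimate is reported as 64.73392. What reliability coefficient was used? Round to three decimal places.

T̂ = ρX + (1 − ρ)μ  ⇒  T̂ − μ = ρ(X − μ)
ρ = (T̂ − μ)/(X − μ) = (64.73392 − 72.12) / (61.4 − 72.12) = -7.38608 / -10.72 = 0.68900

0.689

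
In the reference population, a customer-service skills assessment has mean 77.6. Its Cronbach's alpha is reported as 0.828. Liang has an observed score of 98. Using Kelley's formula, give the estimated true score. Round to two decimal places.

T̂ = ρX + (1 − ρ)μ
  = 0.828 × 98 + 0.172 × 77.6
  = 81.144 + 13.3472
  = 94.491
  ≈ 94.49

94.49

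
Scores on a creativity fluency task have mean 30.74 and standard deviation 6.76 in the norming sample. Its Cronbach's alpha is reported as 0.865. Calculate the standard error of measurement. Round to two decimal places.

2.48

SEM = SD · √(1 − ρ) = 6.76 × √0.135 = 6.76 × 0.3674 = 2.484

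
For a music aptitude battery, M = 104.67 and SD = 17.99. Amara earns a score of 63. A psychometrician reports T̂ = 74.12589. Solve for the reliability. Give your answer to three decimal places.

0.733

T̂ = ρX + (1 − ρ)μ  ⇒  T̂ − μ = ρ(X − μ)
ρ = (T̂ − μ)/(X − μ) = (74.12589 − 104.67) / (63 − 104.67) = -30.54411 / -41.67 = 0.73300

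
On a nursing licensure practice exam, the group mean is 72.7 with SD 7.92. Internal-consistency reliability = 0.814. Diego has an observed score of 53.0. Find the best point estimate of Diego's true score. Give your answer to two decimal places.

Regress the observed score toward the mean by the unreliability: T̂ = 0.814·53.0 + 0.186·72.7 = 43.1420 + 13.5222 = 56.664.

56.66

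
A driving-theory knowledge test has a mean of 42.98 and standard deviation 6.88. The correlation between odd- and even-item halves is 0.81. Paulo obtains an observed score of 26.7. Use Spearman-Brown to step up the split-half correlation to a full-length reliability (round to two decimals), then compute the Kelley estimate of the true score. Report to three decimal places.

Spearman-Brown: ρ = 2r/(1 + r) = 2(0.81)/(1 + 0.81) = 1.620/1.81 = 0.8950 → 0.90
Regress the observed score toward the mean by the unreliability: T̂ = 0.90·26.7 + 0.10·42.98 = 24.030 + 4.2980 = 28.3280.

28.328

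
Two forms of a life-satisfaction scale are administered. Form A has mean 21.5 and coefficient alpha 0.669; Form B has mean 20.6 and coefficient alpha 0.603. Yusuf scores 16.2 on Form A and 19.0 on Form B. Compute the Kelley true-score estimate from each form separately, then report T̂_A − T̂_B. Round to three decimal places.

-1.681

T̂_A = 0.669(16.2) + 0.331(21.5) = 17.95430
T̂_B = 0.603(19.0) + 0.397(20.6) = 19.63520
T̂_A − T̂_B = -1.68090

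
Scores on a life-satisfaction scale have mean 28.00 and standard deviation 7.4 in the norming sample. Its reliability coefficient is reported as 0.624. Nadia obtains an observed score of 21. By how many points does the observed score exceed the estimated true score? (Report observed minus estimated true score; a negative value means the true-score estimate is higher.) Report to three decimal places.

-2.632

T̂ = ρX + (1 − ρ)μ
  = 0.624 × 21 + 0.376 × 28.00
  = 13.104 + 10.52800
  = 23.63200
  ≈ 23.6320
X − T̂ = 21 − 23.6320 = -2.6320 → -2.632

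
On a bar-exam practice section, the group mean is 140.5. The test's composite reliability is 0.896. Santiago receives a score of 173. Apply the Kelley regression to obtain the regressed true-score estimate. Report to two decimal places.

169.62

Weight the observed score by reliability and the mean by (1 − reliability): T̂ = 0.896·173 + 0.104·140.5 = 155.008 + 14.6120 = 169.620.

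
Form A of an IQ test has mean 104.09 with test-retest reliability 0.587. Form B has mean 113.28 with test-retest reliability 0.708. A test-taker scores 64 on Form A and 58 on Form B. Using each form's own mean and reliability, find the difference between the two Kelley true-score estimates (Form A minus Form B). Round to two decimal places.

T̂_A = 0.587(64) + 0.413(104.09) = 80.5572
T̂_B = 0.708(58) + 0.292(113.28) = 74.1418
T̂_A − T̂_B = 6.4154

6.42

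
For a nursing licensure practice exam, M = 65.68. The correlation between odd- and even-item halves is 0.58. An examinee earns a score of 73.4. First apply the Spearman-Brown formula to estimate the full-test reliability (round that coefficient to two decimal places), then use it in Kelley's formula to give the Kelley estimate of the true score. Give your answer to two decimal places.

Spearman-Brown: ρ = 2r/(1 + r) = 2(0.58)/(1 + 0.58) = 1.160/1.58 = 0.7342 → 0.73
T̂ = ρX + (1 − ρ)μ
  = 0.73 × 73.4 + 0.27 × 65.68
  = 53.582 + 17.7336
  = 71.316
  ≈ 71.32

71.32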